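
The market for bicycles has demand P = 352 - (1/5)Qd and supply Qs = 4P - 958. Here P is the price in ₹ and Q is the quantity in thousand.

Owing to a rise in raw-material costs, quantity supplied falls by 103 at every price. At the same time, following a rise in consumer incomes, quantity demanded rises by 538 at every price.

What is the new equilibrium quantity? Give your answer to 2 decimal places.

Initially, 1760 - 5P = 4P - 958, so 2718 = 9P and P = 302, Q = 250.
The new curves are Qd = 2298 - 5P (demand) and Qs = 4P - 1061 (supply).
Equate the new curves: 2298 - 5P = 4P - 1061, giving 3359 = 9P, P = 3359/9 ≈ 373.2222, Q = 3887/9 ≈ 431.8889.

431.89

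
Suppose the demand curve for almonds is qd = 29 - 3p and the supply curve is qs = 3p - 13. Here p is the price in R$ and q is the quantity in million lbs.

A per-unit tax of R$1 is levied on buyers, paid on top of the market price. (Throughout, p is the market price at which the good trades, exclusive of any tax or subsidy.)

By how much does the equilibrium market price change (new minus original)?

-0.5

Original equilibrium: 29 - 3p = 3p - 13 gives 42 = 6p, so p = 7 and q = 8.
Since buyers pay the price plus the tax, the effective demand curve becomes qd = 26 - 3p.
New equilibrium: 26 - 3p = 3p - 13 ⇒ 39 = 6p ⇒ p = 6.5, q = 6.5.
Δp = 6.5 − 7 = -0.5.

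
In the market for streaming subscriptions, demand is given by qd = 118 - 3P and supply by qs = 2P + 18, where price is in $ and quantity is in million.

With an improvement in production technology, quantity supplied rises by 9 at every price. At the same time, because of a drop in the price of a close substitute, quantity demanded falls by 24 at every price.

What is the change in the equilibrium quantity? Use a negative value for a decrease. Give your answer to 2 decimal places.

-4.20

Before the shock: 118 - 3P = 2P + 18 ⇒ 100 = 5P ⇒ P = 20, q = 58.
With the change applied: demand qd = 94 - 3P, supply qs = 2P + 27.
New equilibrium: 94 - 3P = 2P + 27 ⇒ 67 = 5P ⇒ P = 13.4, q = 53.8.
Δq = 53.8 − 58 = -4.20.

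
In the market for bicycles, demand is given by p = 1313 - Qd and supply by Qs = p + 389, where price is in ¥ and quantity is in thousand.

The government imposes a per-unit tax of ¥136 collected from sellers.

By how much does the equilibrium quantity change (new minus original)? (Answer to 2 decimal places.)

-68.00

Initially, 1313 - p = p + 389, so 924 = 2p and p = 462, Q = 851.
Since sellers keep the price net of the tax, the effective supply curve becomes Qs = p + 253.
New equilibrium: 1313 - p = p + 253 ⇒ 1060 = 2p ⇒ p = 530, Q = 783.
ΔQ = 783 − 851 = -68.00.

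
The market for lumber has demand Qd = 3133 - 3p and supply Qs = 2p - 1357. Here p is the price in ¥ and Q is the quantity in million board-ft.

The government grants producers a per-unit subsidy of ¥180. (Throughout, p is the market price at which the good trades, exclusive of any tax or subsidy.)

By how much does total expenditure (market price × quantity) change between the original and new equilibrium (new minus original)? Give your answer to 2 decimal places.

+146808.00

Original equilibrium: 3133 - 3p = 2p - 1357 gives 4490 = 5p, so p = 898 and Q = 439.
Since sellers receive the price plus the subsidy, the effective supply curve becomes Qs = 2p - 997.
Setting them equal: 3133 - 3p = 2p - 997 → 4130 = 5p, so p = 826 and Q = 655.
Expenditure moves from 898×439 = 394222 to 826×655 = 541030; change = +146808.00.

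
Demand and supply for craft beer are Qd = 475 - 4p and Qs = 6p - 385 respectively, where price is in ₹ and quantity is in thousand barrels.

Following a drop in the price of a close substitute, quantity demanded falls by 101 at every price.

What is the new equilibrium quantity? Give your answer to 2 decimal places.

70.40

Solve the original market: 475 - 4p = 6p - 385, hence p = 86 and Q = 131.
With the change applied: demand Qd = 374 - 4p, supply Qs = 6p - 385.
New equilibrium: 374 - 4p = 6p - 385 ⇒ 759 = 10p ⇒ p = 75.9, Q = 70.4.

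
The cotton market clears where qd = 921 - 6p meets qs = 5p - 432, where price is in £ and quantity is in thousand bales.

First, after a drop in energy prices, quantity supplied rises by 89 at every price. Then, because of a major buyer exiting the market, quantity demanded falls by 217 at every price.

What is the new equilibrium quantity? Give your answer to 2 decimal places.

Original equilibrium: 921 - 6p = 5p - 432 gives 1353 = 11p, so p = 123 and q = 183.
With the change applied: demand qd = 704 - 6p, supply qs = 5p - 343.
Equate the new curves: 704 - 6p = 5p - 343, giving 1047 = 11p, p = 1047/11 ≈ 95.1818, q = 1462/11 ≈ 132.9091.

132.91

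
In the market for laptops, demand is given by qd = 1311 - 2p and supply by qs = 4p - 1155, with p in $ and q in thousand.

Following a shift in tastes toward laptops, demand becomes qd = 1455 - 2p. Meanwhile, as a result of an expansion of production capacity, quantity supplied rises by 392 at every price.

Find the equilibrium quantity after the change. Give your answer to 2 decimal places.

715.67

Original equilibrium: 1311 - 2p = 4p - 1155 gives 2466 = 6p, so p = 411 and q = 489.
After the shift, demand is qd = 1455 - 2p and supply is qs = 4p - 763.
Clearing the new market: 1455 - 2p = 4p - 763, so p = 1109/3 ≈ 369.6667 and q = 2147/3 ≈ 715.6667.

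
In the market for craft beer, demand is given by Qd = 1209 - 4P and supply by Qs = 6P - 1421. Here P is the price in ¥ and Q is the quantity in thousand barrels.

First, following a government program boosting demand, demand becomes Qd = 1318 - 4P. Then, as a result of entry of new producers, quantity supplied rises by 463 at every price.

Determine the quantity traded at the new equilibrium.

407.6

Original equilibrium: 1209 - 4P = 6P - 1421 gives 2630 = 10P, so P = 263 and Q = 157.
With the change applied: demand Qd = 1318 - 4P, supply Qs = 6P - 958.
New equilibrium: 1318 - 4P = 6P - 958 ⇒ 2276 = 10P ⇒ P = 227.6, Q = 407.6.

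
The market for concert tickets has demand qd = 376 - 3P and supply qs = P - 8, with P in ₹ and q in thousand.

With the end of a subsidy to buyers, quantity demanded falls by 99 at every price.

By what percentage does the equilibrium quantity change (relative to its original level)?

Before the shock: 376 - 3P = P - 8 ⇒ 384 = 4P ⇒ P = 96, q = 88.
After the shift, demand is qd = 277 - 3P and supply is qs = P - 8.
New equilibrium: 277 - 3P = P - 8 ⇒ 285 = 4P ⇒ P = 71.25, q = 63.25.
%Δq = (63.25 − 88) / 88 × 100 = -28.125%.

-28.125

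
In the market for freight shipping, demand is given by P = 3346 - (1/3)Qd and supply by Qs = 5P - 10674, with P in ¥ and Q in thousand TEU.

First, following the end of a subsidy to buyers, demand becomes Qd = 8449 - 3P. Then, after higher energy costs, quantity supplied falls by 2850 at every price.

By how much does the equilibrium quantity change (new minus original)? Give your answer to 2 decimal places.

Original equilibrium: 10038 - 3P = 5P - 10674 gives 20712 = 8P, so P = 2589 and Q = 2271.
With the change applied: demand Qd = 8449 - 3P, supply Qs = 5P - 13524.
Clearing the new market: 8449 - 3P = 5P - 13524, so P = 2746.625 and Q = 209.125.
ΔQ = 209.125 − 2271 = -2061.88.

-2061.88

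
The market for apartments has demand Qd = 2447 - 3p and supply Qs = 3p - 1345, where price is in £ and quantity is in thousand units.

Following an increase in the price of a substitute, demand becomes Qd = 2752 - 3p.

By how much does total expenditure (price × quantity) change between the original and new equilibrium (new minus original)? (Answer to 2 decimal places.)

+132141.25

Initially, 2447 - 3p = 3p - 1345, so 3792 = 6p and p = 632, Q = 551.
With the change applied: demand Qd = 2752 - 3p, supply Qs = 3p - 1345.
Equate the new curves: 2752 - 3p = 3p - 1345, giving 4097 = 6p, p = 4097/6 ≈ 682.8333, Q = 703.5.
Expenditure moves from 632×551 = 348232 to 682.8333×703.5 = 480373.25; change = +132141.25.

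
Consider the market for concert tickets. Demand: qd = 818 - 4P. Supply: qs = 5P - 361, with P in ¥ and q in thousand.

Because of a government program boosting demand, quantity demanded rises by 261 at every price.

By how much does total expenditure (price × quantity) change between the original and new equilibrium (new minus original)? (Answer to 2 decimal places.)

+31726.00

Before the shock: 818 - 4P = 5P - 361 ⇒ 1179 = 9P ⇒ P = 131, q = 294.
With the change applied: demand qd = 1079 - 4P, supply qs = 5P - 361.
Equate the new curves: 1079 - 4P = 5P - 361, giving 1440 = 9P, P = 160, q = 439.
Expenditure moves from 131×294 = 38514 to 160×439 = 70240; change = +31726.00.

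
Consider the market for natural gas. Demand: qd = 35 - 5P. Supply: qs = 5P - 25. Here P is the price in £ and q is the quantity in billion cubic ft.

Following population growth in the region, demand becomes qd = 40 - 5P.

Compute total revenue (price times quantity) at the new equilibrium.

48.75

Initially, 35 - 5P = 5P - 25, so 60 = 10P and P = 6, q = 5.
After the shift, demand is qd = 40 - 5P and supply is qs = 5P - 25.
New equilibrium: 40 - 5P = 5P - 25 ⇒ 65 = 10P ⇒ P = 6.5, q = 7.5.
New expenditure = 6.5 × 7.5 = 48.75.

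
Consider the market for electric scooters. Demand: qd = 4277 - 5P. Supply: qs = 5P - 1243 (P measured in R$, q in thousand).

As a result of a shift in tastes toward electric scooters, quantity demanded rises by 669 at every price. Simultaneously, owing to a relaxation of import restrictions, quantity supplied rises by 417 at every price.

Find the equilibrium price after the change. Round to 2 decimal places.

Initially, 4277 - 5P = 5P - 1243, so 5520 = 10P and P = 552, q = 1517.
With the change applied: demand qd = 4946 - 5P, supply qs = 5P - 826.
Setting them equal: 4946 - 5P = 5P - 826 → 5772 = 10P, so P = 577.2 and q = 2060.

577.20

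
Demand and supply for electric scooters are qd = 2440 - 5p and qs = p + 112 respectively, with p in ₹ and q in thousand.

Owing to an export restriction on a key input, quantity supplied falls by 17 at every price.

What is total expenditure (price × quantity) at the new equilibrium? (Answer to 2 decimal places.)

189879.86

Initially, 2440 - 5p = p + 112, so 2328 = 6p and p = 388, q = 500.
The shock moves the curves to qd = 2440 - 5p and qs = p + 95.
Clearing the new market: 2440 - 5p = p + 95, so p = 2345/6 ≈ 390.8333 and q = 2915/6 ≈ 485.8333.
New expenditure = 390.8333 × 485.8333 = 189879.86.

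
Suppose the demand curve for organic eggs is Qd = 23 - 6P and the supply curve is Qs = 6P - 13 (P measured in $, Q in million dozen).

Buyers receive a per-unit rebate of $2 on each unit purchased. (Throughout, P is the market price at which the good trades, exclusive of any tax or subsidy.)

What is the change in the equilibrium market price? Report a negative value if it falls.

+1

Initially, 23 - 6P = 6P - 13, so 36 = 12P and P = 3, Q = 5.
Since buyers' out-of-pocket price is the market price minus the rebate, the effective demand curve becomes Qd = 35 - 6P.
Clearing the new market: 35 - 6P = 6P - 13, so P = 4 and Q = 11.
ΔP = 4 − 3 = +1.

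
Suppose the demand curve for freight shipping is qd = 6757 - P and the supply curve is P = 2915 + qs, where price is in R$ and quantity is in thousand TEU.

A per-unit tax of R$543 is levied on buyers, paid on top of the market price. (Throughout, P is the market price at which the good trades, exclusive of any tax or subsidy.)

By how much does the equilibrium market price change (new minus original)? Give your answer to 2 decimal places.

-271.50

Solve the original market: 6757 - P = P - 2915, hence P = 4836 and q = 1921.
Since buyers pay the price plus the tax, the effective demand curve becomes qd = 6214 - P.
Equate the new curves: 6214 - P = P - 2915, giving 9129 = 2P, P = 4564.5, q = 1649.5.
ΔP = 4564.5 − 4836 = -271.50.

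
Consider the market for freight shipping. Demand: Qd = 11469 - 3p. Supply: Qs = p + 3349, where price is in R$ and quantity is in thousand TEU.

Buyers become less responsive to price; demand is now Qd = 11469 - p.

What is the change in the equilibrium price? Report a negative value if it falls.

+2030

Original equilibrium: 11469 - 3p = p + 3349 gives 8120 = 4p, so p = 2030 and Q = 5379.
The shock moves the curves to Qd = 11469 - p and Qs = p + 3349.
New equilibrium: 11469 - p = p + 3349 ⇒ 8120 = 2p ⇒ p = 4060, Q = 7409.
Δp = 4060 − 2030 = +2030.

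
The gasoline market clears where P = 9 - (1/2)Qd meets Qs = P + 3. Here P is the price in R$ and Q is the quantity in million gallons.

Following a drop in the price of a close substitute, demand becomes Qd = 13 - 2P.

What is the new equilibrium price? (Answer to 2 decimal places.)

Initially, 18 - 2P = P + 3, so 15 = 3P and P = 5, Q = 8.
The new curves are Qd = 13 - 2P (demand) and Qs = P + 3 (supply).
New equilibrium: 13 - 2P = P + 3 ⇒ 10 = 3P ⇒ P = 10/3 ≈ 3.3333, Q = 19/3 ≈ 6.3333.

3.33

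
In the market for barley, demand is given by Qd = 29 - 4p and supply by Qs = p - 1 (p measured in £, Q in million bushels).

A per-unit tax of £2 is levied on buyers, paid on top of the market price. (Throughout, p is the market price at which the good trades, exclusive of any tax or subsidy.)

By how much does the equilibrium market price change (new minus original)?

Solve the original market: 29 - 4p = p - 1, hence p = 6 and Q = 5.
Since buyers pay the price plus the tax, the effective demand curve becomes Qd = 21 - 4p.
Setting them equal: 21 - 4p = p - 1 → 22 = 5p, so p = 4.4 and Q = 3.4.
Δp = 4.4 − 6 = -1.6.

-1.6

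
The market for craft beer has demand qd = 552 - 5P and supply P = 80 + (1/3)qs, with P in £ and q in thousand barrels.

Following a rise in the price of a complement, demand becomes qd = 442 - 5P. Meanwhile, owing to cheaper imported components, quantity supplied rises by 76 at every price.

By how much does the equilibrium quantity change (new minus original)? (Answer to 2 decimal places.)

Initially, 552 - 5P = 3P - 240, so 792 = 8P and P = 99, q = 57.
With the change applied: demand qd = 442 - 5P, supply qs = 3P - 164.
New equilibrium: 442 - 5P = 3P - 164 ⇒ 606 = 8P ⇒ P = 75.75, q = 63.25.
Δq = 63.25 − 57 = +6.25.

+6.25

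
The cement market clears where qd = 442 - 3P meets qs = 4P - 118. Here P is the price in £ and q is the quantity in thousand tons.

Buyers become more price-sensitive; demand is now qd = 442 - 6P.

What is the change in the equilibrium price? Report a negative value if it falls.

-24

Original equilibrium: 442 - 3P = 4P - 118 gives 560 = 7P, so P = 80 and q = 202.
The new curves are qd = 442 - 6P (demand) and qs = 4P - 118 (supply).
Setting them equal: 442 - 6P = 4P - 118 → 560 = 10P, so P = 56 and q = 106.
ΔP = 56 − 80 = -24.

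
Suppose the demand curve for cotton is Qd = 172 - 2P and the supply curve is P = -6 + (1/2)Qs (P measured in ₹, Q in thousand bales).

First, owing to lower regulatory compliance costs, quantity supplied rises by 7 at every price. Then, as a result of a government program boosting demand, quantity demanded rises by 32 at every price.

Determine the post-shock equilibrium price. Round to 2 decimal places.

Solve the original market: 172 - 2P = 2P + 12, hence P = 40 and Q = 92.
The new curves are Qd = 204 - 2P (demand) and Qs = 2P + 19 (supply).
Clearing the new market: 204 - 2P = 2P + 19, so P = 46.25 and Q = 111.5.

46.25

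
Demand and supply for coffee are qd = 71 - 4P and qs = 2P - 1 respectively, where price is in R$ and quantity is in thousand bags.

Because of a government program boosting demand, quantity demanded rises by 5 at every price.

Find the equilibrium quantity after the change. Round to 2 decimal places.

Before the shock: 71 - 4P = 2P - 1 ⇒ 72 = 6P ⇒ P = 12, q = 23.
With the change applied: demand qd = 76 - 4P, supply qs = 2P - 1.
Equate the new curves: 76 - 4P = 2P - 1, giving 77 = 6P, P = 77/6 ≈ 12.8333, q = 74/3 ≈ 24.6667.

24.67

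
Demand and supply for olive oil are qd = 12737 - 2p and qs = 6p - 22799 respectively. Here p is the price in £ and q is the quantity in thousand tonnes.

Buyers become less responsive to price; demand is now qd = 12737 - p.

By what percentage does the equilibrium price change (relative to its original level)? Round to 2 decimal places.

Original equilibrium: 12737 - 2p = 6p - 22799 gives 35536 = 8p, so p = 4442 and q = 3853.
The shock moves the curves to qd = 12737 - p and qs = 6p - 22799.
New equilibrium: 12737 - p = 6p - 22799 ⇒ 35536 = 7p ⇒ p = 35536/7 ≈ 5076.5714, q = 53623/7 ≈ 7660.4286.
%Δp = (5076.5714 − 4442) / 4442 × 100 = +14.29%.

+14.29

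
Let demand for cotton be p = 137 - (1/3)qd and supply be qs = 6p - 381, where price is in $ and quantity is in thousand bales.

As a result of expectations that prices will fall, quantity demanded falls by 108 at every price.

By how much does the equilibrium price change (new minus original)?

-12

Before the shock: 411 - 3p = 6p - 381 ⇒ 792 = 9p ⇒ p = 88, q = 147.
After the shift, demand is qd = 303 - 3p and supply is qs = 6p - 381.
New equilibrium: 303 - 3p = 6p - 381 ⇒ 684 = 9p ⇒ p = 76, q = 75.
Δp = 76 − 88 = -12.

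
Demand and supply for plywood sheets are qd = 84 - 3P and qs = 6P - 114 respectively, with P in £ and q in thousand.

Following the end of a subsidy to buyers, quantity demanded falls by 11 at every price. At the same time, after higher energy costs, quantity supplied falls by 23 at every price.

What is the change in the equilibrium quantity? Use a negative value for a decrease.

-15

Solve the original market: 84 - 3P = 6P - 114, hence P = 22 and q = 18.
With the change applied: demand qd = 73 - 3P, supply qs = 6P - 137.
Setting them equal: 73 - 3P = 6P - 137 → 210 = 9P, so P = 70/3 ≈ 23.3333 and q = 3.
Δq = 3 − 18 = -15.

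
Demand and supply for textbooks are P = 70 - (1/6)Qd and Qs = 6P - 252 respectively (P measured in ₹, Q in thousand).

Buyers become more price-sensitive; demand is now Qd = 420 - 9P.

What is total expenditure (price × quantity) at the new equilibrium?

752.64

Initially, 420 - 6P = 6P - 252, so 672 = 12P and P = 56, Q = 84.
After the shift, demand is Qd = 420 - 9P and supply is Qs = 6P - 252.
Equate the new curves: 420 - 9P = 6P - 252, giving 672 = 15P, P = 44.8, Q = 16.8.
New expenditure = 44.8 × 16.8 = 752.64.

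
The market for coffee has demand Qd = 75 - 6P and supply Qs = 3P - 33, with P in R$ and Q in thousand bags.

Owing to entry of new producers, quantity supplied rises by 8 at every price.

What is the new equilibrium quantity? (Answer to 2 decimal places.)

8.33

Original equilibrium: 75 - 6P = 3P - 33 gives 108 = 9P, so P = 12 and Q = 3.
The shock moves the curves to Qd = 75 - 6P and Qs = 3P - 25.
Equate the new curves: 75 - 6P = 3P - 25, giving 100 = 9P, P = 100/9 ≈ 11.1111, Q = 25/3 ≈ 8.3333.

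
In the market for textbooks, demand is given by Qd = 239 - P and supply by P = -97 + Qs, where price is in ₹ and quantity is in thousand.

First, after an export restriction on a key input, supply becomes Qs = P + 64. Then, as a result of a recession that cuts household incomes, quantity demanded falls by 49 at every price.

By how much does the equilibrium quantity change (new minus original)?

-41

Solve the original market: 239 - P = P + 97, hence P = 71 and Q = 168.
The shock moves the curves to Qd = 190 - P and Qs = P + 64.
Clearing the new market: 190 - P = P + 64, so P = 63 and Q = 127.
ΔQ = 127 − 168 = -41.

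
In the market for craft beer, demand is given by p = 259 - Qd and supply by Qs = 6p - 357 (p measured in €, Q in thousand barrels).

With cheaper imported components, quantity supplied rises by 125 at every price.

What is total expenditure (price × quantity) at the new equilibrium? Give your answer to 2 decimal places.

13246.98

Original equilibrium: 259 - p = 6p - 357 gives 616 = 7p, so p = 88 and Q = 171.
The shock moves the curves to Qd = 259 - p and Qs = 6p - 232.
Equate the new curves: 259 - p = 6p - 232, giving 491 = 7p, p = 491/7 ≈ 70.1429, Q = 1322/7 ≈ 188.8571.
New expenditure = 70.1429 × 188.8571 = 13246.98.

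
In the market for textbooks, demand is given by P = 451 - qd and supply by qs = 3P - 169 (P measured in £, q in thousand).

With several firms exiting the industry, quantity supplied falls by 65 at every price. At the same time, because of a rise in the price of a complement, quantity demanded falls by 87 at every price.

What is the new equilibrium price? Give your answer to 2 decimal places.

Original equilibrium: 451 - P = 3P - 169 gives 620 = 4P, so P = 155 and q = 296.
The new curves are qd = 364 - P (demand) and qs = 3P - 234 (supply).
New equilibrium: 364 - P = 3P - 234 ⇒ 598 = 4P ⇒ P = 149.5, q = 214.5.

149.50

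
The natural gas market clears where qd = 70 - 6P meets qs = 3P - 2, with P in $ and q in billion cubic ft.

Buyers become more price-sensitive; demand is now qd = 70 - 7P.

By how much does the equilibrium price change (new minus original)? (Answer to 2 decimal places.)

Original equilibrium: 70 - 6P = 3P - 2 gives 72 = 9P, so P = 8 and q = 22.
The shock moves the curves to qd = 70 - 7P and qs = 3P - 2.
New equilibrium: 70 - 7P = 3P - 2 ⇒ 72 = 10P ⇒ P = 7.2, q = 19.6.
ΔP = 7.2 − 8 = -0.80.

-0.80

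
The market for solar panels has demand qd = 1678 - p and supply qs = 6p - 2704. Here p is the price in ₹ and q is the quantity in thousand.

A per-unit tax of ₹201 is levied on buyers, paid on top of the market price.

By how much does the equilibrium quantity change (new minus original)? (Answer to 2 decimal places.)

-172.29

Initially, 1678 - p = 6p - 2704, so 4382 = 7p and p = 626, q = 1052.
Since buyers pay the price plus the tax, the effective demand curve becomes qd = 1477 - p.
Setting them equal: 1477 - p = 6p - 2704 → 4181 = 7p, so p = 4181/7 ≈ 597.2857 and q = 6158/7 ≈ 879.7143.
Δq = 879.7143 − 1052 = -172.29.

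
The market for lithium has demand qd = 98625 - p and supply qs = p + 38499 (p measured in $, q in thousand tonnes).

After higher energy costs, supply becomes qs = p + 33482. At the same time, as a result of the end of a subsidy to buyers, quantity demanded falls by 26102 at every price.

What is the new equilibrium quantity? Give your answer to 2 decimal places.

53002.50

Solve the original market: 98625 - p = p + 38499, hence p = 30063 and q = 68562.
After the shift, demand is qd = 72523 - p and supply is qs = p + 33482.
Setting them equal: 72523 - p = p + 33482 → 39041 = 2p, so p = 19520.5 and q = 53002.5.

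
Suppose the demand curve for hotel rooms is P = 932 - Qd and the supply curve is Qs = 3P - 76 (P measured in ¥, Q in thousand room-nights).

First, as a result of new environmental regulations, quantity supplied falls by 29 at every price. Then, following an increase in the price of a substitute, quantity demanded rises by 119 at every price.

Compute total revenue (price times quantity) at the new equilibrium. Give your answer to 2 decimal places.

220218.00

Initially, 932 - P = 3P - 76, so 1008 = 4P and P = 252, Q = 680.
With the change applied: demand Qd = 1051 - P, supply Qs = 3P - 105.
New equilibrium: 1051 - P = 3P - 105 ⇒ 1156 = 4P ⇒ P = 289, Q = 762.
New expenditure = 289 × 762 = 220218.00.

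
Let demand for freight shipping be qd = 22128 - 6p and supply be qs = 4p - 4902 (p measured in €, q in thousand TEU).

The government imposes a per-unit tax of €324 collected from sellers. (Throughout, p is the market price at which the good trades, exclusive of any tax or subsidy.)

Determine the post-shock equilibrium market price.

Before the shock: 22128 - 6p = 4p - 4902 ⇒ 27030 = 10p ⇒ p = 2703, q = 5910.
Since sellers keep the price net of the tax, the effective supply curve becomes qs = 4p - 6198.
Equate the new curves: 22128 - 6p = 4p - 6198, giving 28326 = 10p, p = 2832.6, q = 5132.4.

2832.6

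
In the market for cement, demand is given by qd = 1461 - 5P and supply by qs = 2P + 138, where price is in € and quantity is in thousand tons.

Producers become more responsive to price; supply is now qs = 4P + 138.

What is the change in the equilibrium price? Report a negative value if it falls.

Initially, 1461 - 5P = 2P + 138, so 1323 = 7P and P = 189, q = 516.
With the change applied: demand qd = 1461 - 5P, supply qs = 4P + 138.
New equilibrium: 1461 - 5P = 4P + 138 ⇒ 1323 = 9P ⇒ P = 147, q = 726.
ΔP = 147 − 189 = -42.

-42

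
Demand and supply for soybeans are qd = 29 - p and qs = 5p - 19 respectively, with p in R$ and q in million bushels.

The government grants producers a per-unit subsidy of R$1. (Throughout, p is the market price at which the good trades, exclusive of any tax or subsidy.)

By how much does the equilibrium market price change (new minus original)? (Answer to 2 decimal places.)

Initially, 29 - p = 5p - 19, so 48 = 6p and p = 8, q = 21.
Since sellers receive the price plus the subsidy, the effective supply curve becomes qs = 5p - 14.
Clearing the new market: 29 - p = 5p - 14, so p = 43/6 ≈ 7.1667 and q = 131/6 ≈ 21.8333.
Δp = 7.1667 − 8 = -0.83.

-0.83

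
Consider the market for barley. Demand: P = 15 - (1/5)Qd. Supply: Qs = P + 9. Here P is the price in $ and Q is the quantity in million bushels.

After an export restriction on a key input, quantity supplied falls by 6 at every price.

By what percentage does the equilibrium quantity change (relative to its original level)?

Solve the original market: 75 - 5P = P + 9, hence P = 11 and Q = 20.
After the shift, demand is Qd = 75 - 5P and supply is Qs = P + 3.
Equate the new curves: 75 - 5P = P + 3, giving 72 = 6P, P = 12, Q = 15.
%ΔQ = (15 − 20) / 20 × 100 = -25%.

-25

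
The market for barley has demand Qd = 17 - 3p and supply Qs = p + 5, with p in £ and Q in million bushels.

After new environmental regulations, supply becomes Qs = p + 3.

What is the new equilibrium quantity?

Solve the original market: 17 - 3p = p + 5, hence p = 3 and Q = 8.
The shock moves the curves to Qd = 17 - 3p and Qs = p + 3.
Equate the new curves: 17 - 3p = p + 3, giving 14 = 4p, p = 3.5, Q = 6.5.

6.5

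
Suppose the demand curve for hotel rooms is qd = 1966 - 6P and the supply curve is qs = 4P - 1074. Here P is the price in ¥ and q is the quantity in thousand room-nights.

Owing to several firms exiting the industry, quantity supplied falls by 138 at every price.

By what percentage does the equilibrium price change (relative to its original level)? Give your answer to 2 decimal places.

Original equilibrium: 1966 - 6P = 4P - 1074 gives 3040 = 10P, so P = 304 and q = 142.
After the shift, demand is qd = 1966 - 6P and supply is qs = 4P - 1212.
Equate the new curves: 1966 - 6P = 4P - 1212, giving 3178 = 10P, P = 317.8, q = 59.2.
%ΔP = (317.8 − 304) / 304 × 100 = +4.54%.

+4.54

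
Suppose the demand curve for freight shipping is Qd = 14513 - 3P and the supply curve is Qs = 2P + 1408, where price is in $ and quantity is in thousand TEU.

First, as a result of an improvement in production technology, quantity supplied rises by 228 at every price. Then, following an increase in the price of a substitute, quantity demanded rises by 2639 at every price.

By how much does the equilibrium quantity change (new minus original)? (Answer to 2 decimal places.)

Initially, 14513 - 3P = 2P + 1408, so 13105 = 5P and P = 2621, Q = 6650.
The new curves are Qd = 17152 - 3P (demand) and Qs = 2P + 1636 (supply).
Clearing the new market: 17152 - 3P = 2P + 1636, so P = 3103.2 and Q = 7842.4.
ΔQ = 7842.4 − 6650 = +1192.40.

+1192.40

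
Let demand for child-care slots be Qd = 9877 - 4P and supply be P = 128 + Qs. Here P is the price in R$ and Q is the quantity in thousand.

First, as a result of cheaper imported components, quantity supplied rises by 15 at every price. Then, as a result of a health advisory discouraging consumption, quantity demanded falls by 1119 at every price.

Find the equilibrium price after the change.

1774.2

Initially, 9877 - 4P = P - 128, so 10005 = 5P and P = 2001, Q = 1873.
With the change applied: demand Qd = 8758 - 4P, supply Qs = P - 113.
New equilibrium: 8758 - 4P = P - 113 ⇒ 8871 = 5P ⇒ P = 1774.2, Q = 1661.2.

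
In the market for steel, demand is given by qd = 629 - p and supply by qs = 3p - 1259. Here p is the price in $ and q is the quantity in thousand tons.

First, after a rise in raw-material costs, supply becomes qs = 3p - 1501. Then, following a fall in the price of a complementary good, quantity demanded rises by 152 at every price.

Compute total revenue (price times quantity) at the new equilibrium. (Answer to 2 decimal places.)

120090.25

Solve the original market: 629 - p = 3p - 1259, hence p = 472 and q = 157.
The shock moves the curves to qd = 781 - p and qs = 3p - 1501.
Clearing the new market: 781 - p = 3p - 1501, so p = 570.5 and q = 210.5.
New expenditure = 570.5 × 210.5 = 120090.25.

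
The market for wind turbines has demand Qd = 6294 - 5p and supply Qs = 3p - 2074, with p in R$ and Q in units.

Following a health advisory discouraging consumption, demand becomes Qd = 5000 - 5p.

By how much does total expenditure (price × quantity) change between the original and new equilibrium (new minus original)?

Initially, 6294 - 5p = 3p - 2074, so 8368 = 8p and p = 1046, Q = 1064.
The new curves are Qd = 5000 - 5p (demand) and Qs = 3p - 2074 (supply).
New equilibrium: 5000 - 5p = 3p - 2074 ⇒ 7074 = 8p ⇒ p = 884.25, Q = 578.75.
Expenditure moves from 1046×1064 = 1112944 to 884.25×578.75 = 511759.6875; change = -601184.3125.

-601184.3125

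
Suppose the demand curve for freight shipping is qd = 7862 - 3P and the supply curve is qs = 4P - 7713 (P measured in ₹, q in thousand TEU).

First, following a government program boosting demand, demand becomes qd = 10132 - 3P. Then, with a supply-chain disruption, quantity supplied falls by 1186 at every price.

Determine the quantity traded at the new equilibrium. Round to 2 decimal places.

Original equilibrium: 7862 - 3P = 4P - 7713 gives 15575 = 7P, so P = 2225 and q = 1187.
The shock moves the curves to qd = 10132 - 3P and qs = 4P - 8899.
Equate the new curves: 10132 - 3P = 4P - 8899, giving 19031 = 7P, P = 19031/7 ≈ 2718.7143, q = 13831/7 ≈ 1975.8571.

1975.86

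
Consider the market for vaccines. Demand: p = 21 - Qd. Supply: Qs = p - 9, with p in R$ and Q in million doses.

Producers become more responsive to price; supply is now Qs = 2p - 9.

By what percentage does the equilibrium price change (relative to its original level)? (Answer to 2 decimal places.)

-33.33

Solve the original market: 21 - p = p - 9, hence p = 15 and Q = 6.
The shock moves the curves to Qd = 21 - p and Qs = 2p - 9.
Clearing the new market: 21 - p = 2p - 9, so p = 10 and Q = 11.
%Δp = (10 − 15) / 15 × 100 = -33.33%.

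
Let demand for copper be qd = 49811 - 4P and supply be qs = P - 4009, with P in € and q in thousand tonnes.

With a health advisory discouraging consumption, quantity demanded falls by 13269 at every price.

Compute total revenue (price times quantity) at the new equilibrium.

33261552.24

Original equilibrium: 49811 - 4P = P - 4009 gives 53820 = 5P, so P = 10764 and q = 6755.
With the change applied: demand qd = 36542 - 4P, supply qs = P - 4009.
New equilibrium: 36542 - 4P = P - 4009 ⇒ 40551 = 5P ⇒ P = 8110.2, q = 4101.2.
New expenditure = 8110.2 × 4101.2 = 33261552.24.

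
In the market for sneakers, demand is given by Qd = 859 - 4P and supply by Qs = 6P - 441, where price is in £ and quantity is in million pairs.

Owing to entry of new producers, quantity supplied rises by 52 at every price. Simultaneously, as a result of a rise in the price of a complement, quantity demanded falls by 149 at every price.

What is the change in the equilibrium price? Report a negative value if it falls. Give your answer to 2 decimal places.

Original equilibrium: 859 - 4P = 6P - 441 gives 1300 = 10P, so P = 130 and Q = 339.
The new curves are Qd = 710 - 4P (demand) and Qs = 6P - 389 (supply).
Equate the new curves: 710 - 4P = 6P - 389, giving 1099 = 10P, P = 109.9, Q = 270.4.
ΔP = 109.9 − 130 = -20.10.

-20.10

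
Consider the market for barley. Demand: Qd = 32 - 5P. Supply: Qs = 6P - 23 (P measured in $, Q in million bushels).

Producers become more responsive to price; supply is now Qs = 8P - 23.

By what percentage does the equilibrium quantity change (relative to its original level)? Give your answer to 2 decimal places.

Initially, 32 - 5P = 6P - 23, so 55 = 11P and P = 5, Q = 7.
The new curves are Qd = 32 - 5P (demand) and Qs = 8P - 23 (supply).
Setting them equal: 32 - 5P = 8P - 23 → 55 = 13P, so P = 55/13 ≈ 4.2308 and Q = 141/13 ≈ 10.8462.
%ΔQ = (10.8462 − 7) / 7 × 100 = +54.95%.

+54.95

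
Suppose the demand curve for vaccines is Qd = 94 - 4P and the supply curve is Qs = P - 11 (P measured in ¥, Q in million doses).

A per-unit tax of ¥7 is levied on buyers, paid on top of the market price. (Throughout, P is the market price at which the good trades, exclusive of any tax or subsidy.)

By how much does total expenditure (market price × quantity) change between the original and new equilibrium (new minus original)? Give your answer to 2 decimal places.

-142.24

Initially, 94 - 4P = P - 11, so 105 = 5P and P = 21, Q = 10.
Since buyers pay the price plus the tax, the effective demand curve becomes Qd = 66 - 4P.
New equilibrium: 66 - 4P = P - 11 ⇒ 77 = 5P ⇒ P = 15.4, Q = 4.4.
Expenditure moves from 21×10 = 210 to 15.4×4.4 = 67.76; change = -142.24.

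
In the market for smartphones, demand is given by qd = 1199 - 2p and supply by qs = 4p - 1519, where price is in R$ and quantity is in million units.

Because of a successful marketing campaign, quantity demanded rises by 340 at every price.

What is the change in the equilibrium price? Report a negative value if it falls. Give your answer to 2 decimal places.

Original equilibrium: 1199 - 2p = 4p - 1519 gives 2718 = 6p, so p = 453 and q = 293.
After the shift, demand is qd = 1539 - 2p and supply is qs = 4p - 1519.
Clearing the new market: 1539 - 2p = 4p - 1519, so p = 1529/3 ≈ 509.6667 and q = 1559/3 ≈ 519.6667.
Δp = 509.6667 − 453 = +56.67.

+56.67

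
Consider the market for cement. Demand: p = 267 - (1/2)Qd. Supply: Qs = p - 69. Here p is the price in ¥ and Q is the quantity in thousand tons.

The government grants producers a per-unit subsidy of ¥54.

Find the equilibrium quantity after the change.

Solve the original market: 534 - 2p = p - 69, hence p = 201 and Q = 132.
Since sellers receive the price plus the subsidy, the effective supply curve becomes Qs = p - 15.
Equate the new curves: 534 - 2p = p - 15, giving 549 = 3p, p = 183, Q = 168.

168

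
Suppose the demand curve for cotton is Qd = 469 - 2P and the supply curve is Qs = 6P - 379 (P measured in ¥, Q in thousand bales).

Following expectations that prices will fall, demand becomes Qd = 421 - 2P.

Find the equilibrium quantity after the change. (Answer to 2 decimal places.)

221.00

Original equilibrium: 469 - 2P = 6P - 379 gives 848 = 8P, so P = 106 and Q = 257.
The new curves are Qd = 421 - 2P (demand) and Qs = 6P - 379 (supply).
Setting them equal: 421 - 2P = 6P - 379 → 800 = 8P, so P = 100 and Q = 221.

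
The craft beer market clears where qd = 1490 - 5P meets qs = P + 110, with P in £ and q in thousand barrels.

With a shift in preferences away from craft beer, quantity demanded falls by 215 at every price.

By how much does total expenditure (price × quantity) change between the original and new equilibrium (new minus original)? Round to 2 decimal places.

Before the shock: 1490 - 5P = P + 110 ⇒ 1380 = 6P ⇒ P = 230, q = 340.
After the shift, demand is qd = 1275 - 5P and supply is qs = P + 110.
Equate the new curves: 1275 - 5P = P + 110, giving 1165 = 6P, P = 1165/6 ≈ 194.1667, q = 1825/6 ≈ 304.1667.
Expenditure moves from 230×340 = 78200 to 194.1667×304.1667 = 59059.0278; change = -19140.97.

-19140.97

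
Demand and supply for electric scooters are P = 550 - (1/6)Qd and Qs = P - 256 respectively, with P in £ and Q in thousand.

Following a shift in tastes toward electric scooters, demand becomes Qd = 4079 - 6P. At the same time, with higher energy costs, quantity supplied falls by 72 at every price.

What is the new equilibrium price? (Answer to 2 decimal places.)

629.57

Original equilibrium: 3300 - 6P = P - 256 gives 3556 = 7P, so P = 508 and Q = 252.
After the shift, demand is Qd = 4079 - 6P and supply is Qs = P - 328.
New equilibrium: 4079 - 6P = P - 328 ⇒ 4407 = 7P ⇒ P = 4407/7 ≈ 629.5714, Q = 2111/7 ≈ 301.5714.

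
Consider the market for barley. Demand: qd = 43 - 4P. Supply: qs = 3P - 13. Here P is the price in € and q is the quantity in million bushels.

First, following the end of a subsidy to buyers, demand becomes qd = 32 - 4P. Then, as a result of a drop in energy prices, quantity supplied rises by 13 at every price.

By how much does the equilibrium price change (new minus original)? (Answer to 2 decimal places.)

-3.43

Original equilibrium: 43 - 4P = 3P - 13 gives 56 = 7P, so P = 8 and q = 11.
The new curves are qd = 32 - 4P (demand) and qs = 3P (supply).
New equilibrium: 32 - 4P = 3P ⇒ 32 = 7P ⇒ P = 32/7 ≈ 4.5714, q = 96/7 ≈ 13.7143.
ΔP = 4.5714 − 8 = -3.43.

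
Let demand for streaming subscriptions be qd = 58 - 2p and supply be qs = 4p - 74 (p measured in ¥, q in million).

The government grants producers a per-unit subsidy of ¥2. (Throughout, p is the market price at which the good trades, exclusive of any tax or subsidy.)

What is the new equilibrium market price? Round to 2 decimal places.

Original equilibrium: 58 - 2p = 4p - 74 gives 132 = 6p, so p = 22 and q = 14.
Since sellers receive the price plus the subsidy, the effective supply curve becomes qs = 4p - 66.
Equate the new curves: 58 - 2p = 4p - 66, giving 124 = 6p, p = 62/3 ≈ 20.6667, q = 50/3 ≈ 16.6667.

20.67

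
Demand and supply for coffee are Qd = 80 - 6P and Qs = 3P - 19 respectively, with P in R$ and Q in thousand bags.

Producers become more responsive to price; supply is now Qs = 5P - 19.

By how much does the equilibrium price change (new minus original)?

Initially, 80 - 6P = 3P - 19, so 99 = 9P and P = 11, Q = 14.
The shock moves the curves to Qd = 80 - 6P and Qs = 5P - 19.
Equate the new curves: 80 - 6P = 5P - 19, giving 99 = 11P, P = 9, Q = 26.
ΔP = 9 − 11 = -2.

-2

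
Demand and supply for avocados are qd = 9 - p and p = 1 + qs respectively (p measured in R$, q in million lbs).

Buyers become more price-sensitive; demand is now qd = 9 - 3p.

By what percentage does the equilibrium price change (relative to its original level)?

-50

Solve the original market: 9 - p = p - 1, hence p = 5 and q = 4.
The new curves are qd = 9 - 3p (demand) and qs = p - 1 (supply).
Setting them equal: 9 - 3p = p - 1 → 10 = 4p, so p = 2.5 and q = 1.5.
%Δp = (2.5 − 5) / 5 × 100 = -50%.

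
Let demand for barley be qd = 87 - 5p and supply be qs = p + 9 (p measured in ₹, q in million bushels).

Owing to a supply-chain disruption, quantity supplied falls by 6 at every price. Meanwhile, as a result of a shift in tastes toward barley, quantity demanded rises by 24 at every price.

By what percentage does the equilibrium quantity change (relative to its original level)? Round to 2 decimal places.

Before the shock: 87 - 5p = p + 9 ⇒ 78 = 6p ⇒ p = 13, q = 22.
With the change applied: demand qd = 111 - 5p, supply qs = p + 3.
Equate the new curves: 111 - 5p = p + 3, giving 108 = 6p, p = 18, q = 21.
%Δq = (21 − 22) / 22 × 100 = -4.55%.

-4.55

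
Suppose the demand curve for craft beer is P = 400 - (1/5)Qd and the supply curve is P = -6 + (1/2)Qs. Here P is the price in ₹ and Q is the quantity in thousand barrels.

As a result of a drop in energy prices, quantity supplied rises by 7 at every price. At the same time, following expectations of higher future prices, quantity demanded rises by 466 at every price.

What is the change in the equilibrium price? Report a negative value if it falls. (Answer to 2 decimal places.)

Initially, 2000 - 5P = 2P + 12, so 1988 = 7P and P = 284, Q = 580.
After the shift, demand is Qd = 2466 - 5P and supply is Qs = 2P + 19.
Clearing the new market: 2466 - 5P = 2P + 19, so P = 2447/7 ≈ 349.5714 and Q = 5027/7 ≈ 718.1429.
ΔP = 349.5714 − 284 = +65.57.

+65.57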